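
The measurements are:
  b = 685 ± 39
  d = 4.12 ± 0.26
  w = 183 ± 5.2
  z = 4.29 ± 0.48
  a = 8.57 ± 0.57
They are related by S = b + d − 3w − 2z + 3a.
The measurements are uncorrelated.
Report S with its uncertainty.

157 ± 42.1

Each term contributes (cᵢ δxᵢ)² to (δS)²:
  (δb)² = 1520;  (δd)² = 0.0676;  (3·δw)² = 243;  (2·δz)² = 0.922;  (3·δa)² = 2.92
δS = √(1770) = 42.1
S = 157.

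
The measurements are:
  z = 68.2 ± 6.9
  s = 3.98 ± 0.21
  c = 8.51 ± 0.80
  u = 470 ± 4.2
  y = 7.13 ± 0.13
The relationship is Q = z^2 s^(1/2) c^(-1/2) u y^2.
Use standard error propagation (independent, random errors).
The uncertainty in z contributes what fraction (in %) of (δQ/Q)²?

(δQ/Q)² = (2·δz/z)² + (½·δs/s)² + (−½·δc/c)² + (1·δu/u)² + (2·δy/y)²
  z term: (2×0.101)² = 0.0409
  s term: (0.5×0.0528)² = 0.000696
  c term: (-0.5×0.0940)² = 0.00221
  u term: (1×0.00894)² = 7.99e-05
  y term: (2×0.0182)² = 0.00133
Total = 0.0453. Share from z = 0.0409/0.0453 = 0.905.

90.5%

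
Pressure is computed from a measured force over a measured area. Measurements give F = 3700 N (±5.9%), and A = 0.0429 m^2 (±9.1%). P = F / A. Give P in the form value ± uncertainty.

86200 ± 9350 Pa

Relative error in a monomial: (δP/P)² = Σ (nᵢ · δxᵢ/xᵢ)².
  (1·δF/F)² = (1×0.0590)² = 0.00348;  (-1·δA/A)² = (-1×0.0910)² = 0.00828
δP/P = √(0.0118) = 0.108
P = 86200 Pa, so δP = 0.108 × 86200 = 9350 Pa.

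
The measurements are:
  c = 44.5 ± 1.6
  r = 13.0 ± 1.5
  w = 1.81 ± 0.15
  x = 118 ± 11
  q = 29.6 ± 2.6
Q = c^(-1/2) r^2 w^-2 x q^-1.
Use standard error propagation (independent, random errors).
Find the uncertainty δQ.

Since Q is a product/quotient, work with relative uncertainties:
  (−½·δc/c)² = (-0.5×0.0360)² = 0.000323;  (2·δr/r)² = (2×0.115)² = 0.0533;  (-2·δw/w)² = (-2×0.0829)² = 0.0275;  (1·δx/x)² = (1×0.0932)² = 0.00869;  (-1·δq/q)² = (-1×0.0878)² = 0.00772
δQ/Q = √(0.0975) = 0.312
Q = 30.8, so δQ = 0.312 × 30.8 = 9.62.

9.62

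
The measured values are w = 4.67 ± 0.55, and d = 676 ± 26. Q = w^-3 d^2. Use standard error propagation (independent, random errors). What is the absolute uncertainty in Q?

1620

For a monomial Q ∝ w^-3, d^2, fractional errors add in quadrature:
  (-3·δw/w)² = (-3×0.118)² = 0.125;  (2·δd/d)² = (2×0.0385)² = 0.00592
δQ/Q = √(0.131) = 0.362
Q = 4490, so δQ = 0.362 × 4490 = 1620.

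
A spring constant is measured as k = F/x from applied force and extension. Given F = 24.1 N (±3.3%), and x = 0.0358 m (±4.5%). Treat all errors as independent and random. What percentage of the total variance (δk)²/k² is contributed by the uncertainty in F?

35.0%

(δk/k)² = (1·δF/F)² + (-1·δx/x)²
  F term: (1×0.0330)² = 0.00109
  x term: (-1×0.0450)² = 0.00202
Total = 0.00311. Share from F = 0.00109/0.00311 = 0.350.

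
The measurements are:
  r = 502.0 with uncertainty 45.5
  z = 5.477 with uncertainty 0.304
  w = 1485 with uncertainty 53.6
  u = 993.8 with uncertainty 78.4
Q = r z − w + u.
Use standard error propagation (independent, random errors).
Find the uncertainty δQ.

Let p = r·z = 2749. δp/p = √((1·δr/r)² + (1·δz/z)²) = √(0.00822 + 0.00308) = 0.106, so δp = 292.
Q = p − w + u: δQ = √(δp² + δw² + δu²) = √(85400 + 2870 + 6150) = 307

307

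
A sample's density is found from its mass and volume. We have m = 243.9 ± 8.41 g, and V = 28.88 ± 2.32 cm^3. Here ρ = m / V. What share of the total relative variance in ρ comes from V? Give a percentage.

(δρ/ρ)² = (1·δm/m)² + (-1·δV/V)²
  m term: (1×0.0345)² = 0.00119
  V term: (-1×0.0803)² = 0.00645
Total = 0.00764. Share from V = 0.00645/0.00764 = 0.844.

84.4%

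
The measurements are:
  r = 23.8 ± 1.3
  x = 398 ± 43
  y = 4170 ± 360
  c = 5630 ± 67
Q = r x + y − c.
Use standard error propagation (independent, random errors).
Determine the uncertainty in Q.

1200

Let p = r·x = 9470. δp/p = √((1·δr/r)² + (1·δx/x)²) = √(0.00298 + 0.0117) = 0.121, so δp = 1150.
Q = p + y − c: δQ = √(δp² + δy² + δc²) = √(1.32e+06 + 1.3e+05 + 4490) = 1200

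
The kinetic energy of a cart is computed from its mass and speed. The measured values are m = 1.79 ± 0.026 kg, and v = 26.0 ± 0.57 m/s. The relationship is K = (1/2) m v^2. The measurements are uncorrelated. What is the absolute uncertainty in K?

27.9 J

Each factor contributes (exponent × relative error)² to (δK/K)²:
  (1·δm/m)² = (1×0.0145)² = 0.000211;  (2·δv/v)² = (2×0.0219)² = 0.00192
δK/K = √(0.00213) = 0.0462
K = 605 J, so δK = 0.0462 × 605 = 27.9 J.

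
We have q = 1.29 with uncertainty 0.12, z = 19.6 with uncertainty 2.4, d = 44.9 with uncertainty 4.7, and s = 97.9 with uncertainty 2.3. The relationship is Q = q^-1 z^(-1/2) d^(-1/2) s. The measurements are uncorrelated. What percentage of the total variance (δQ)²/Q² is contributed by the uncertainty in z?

(δQ/Q)² = (-1·δq/q)² + (−½·δz/z)² + (−½·δd/d)² + (1·δs/s)²
  q term: (-1×0.0930)² = 0.00865
  z term: (-0.5×0.122)² = 0.00375
  d term: (-0.5×0.105)² = 0.00274
  s term: (1×0.0235)² = 0.000552
Total = 0.0157. Share from z = 0.00375/0.0157 = 0.239.

23.9%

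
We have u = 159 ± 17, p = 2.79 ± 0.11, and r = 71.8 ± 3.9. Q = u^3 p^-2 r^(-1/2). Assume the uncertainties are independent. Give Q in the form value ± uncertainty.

60900 ± 20200

Q is a product of powers, so relative uncertainties combine in quadrature:
  (3·δu/u)² = (3×0.107)² = 0.103;  (-2·δp/p)² = (-2×0.0394)² = 0.00622;  (−½·δr/r)² = (-0.5×0.0543)² = 0.000738
δQ/Q = √(0.110) = 0.331
Q = 60900, so δQ = 0.331 × 60900 = 20200.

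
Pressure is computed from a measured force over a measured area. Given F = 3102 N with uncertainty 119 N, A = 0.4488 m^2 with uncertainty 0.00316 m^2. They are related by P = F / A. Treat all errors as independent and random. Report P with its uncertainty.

Since P is a product/quotient, work with relative uncertainties:
  (1·δF/F)² = (1×0.0384)² = 0.00147;  (-1·δA/A)² = (-1×0.00704)² = 4.96e-05
δP/P = √(0.00152) = 0.0390
P = 6912 Pa, so δP = 0.0390 × 6912 = 270 Pa.

6912 ± 270 Pa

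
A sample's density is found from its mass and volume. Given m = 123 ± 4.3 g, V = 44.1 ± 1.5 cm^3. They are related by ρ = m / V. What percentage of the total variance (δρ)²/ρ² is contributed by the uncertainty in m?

51.4%

(δρ/ρ)² = (1·δm/m)² + (-1·δV/V)²
  m term: (1×0.0350)² = 0.00122
  V term: (-1×0.0340)² = 0.00116
Total = 0.00238. Share from m = 0.00122/0.00238 = 0.514.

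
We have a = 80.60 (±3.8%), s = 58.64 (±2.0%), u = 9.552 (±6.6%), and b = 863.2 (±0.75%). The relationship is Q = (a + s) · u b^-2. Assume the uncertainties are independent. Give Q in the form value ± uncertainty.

Let w = a + s = 139.2. δw = √(δa² + δs²) = √(9.38 + 1.38) = 3.28, so δw/w = 0.0236.
Q is then a monomial in w, u, b:
δQ/Q = √((δw/w)² + (1·δu/u)² + (-2·δb/b)²) = √(0.000555 + 0.00436 + 0.000225) = 0.0717
Q = 0.001785, so δQ = 0.0717 × 0.001785 = 0.000128.

0.001785 ± 0.000128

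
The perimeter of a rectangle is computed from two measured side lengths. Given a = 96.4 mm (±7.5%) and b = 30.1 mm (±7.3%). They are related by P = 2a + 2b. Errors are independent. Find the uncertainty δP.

15.1 mm

Sums and differences: (δP)² = Σ (cᵢ δxᵢ)².
  (2·δa)² = 209;  (2·δb)² = 19.3
δP = √(228) = 15.1 mm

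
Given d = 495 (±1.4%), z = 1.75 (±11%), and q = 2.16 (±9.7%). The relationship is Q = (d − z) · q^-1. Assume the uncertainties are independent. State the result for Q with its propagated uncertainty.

Let u = d − z = 493. δu = √(δd² + δz²) = √(48.0 + 0.0371) = 6.93, so δu/u = 0.0141.
Q is then a monomial in u, q:
δQ/Q = √((δu/u)² + (-1·δq/q)²) = √(0.000198 + 0.00941) = 0.0980
Q = 228, so δQ = 0.0980 × 228 = 22.4.

228 ± 22.4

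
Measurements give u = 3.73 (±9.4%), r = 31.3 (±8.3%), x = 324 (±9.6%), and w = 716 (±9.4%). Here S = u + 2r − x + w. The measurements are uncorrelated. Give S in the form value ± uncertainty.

S is a linear combination, so absolute uncertainties add in quadrature:
  (δu)² = 0.123;  (2·δr)² = 27.0;  (δx)² = 967;  (δw)² = 4530
δS = √(5520) = 74.3
S = 458.

458 ± 74.3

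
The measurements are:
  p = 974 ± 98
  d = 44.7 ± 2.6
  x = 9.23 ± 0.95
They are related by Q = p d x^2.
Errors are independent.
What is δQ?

Each factor contributes (exponent × relative error)² to (δQ/Q)²:
  (1·δp/p)² = (1×0.101)² = 0.0101;  (1·δd/d)² = (1×0.0582)² = 0.00338;  (2·δx/x)² = (2×0.103)² = 0.0424
δQ/Q = √(0.0559) = 0.236
Q = 3.71e+06, so δQ = 0.236 × 3.71e+06 = 8.77e+05.

8.77e+05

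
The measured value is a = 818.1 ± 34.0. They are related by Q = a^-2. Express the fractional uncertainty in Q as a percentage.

8.31%

Products/powers → add relative errors in quadrature, weighted by exponent:
  (-2·δa/a)² = (-2×0.0416)² = 0.00691
δQ/Q = √(0.00691) = 0.0831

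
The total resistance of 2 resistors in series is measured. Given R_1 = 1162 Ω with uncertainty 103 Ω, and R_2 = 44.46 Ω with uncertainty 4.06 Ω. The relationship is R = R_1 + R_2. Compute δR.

103 Ω

R is a linear combination, so absolute uncertainties add in quadrature:
  (δR_1)² = 10600;  (δR_2)² = 16.5
δR = √(10600) = 103 Ω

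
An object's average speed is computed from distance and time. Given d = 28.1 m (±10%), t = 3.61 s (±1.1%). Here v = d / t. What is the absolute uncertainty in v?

v is a product of powers, so relative uncertainties combine in quadrature:
  (1·δd/d)² = (1×0.100)² = 0.0100;  (-1·δt/t)² = (-1×0.0110)² = 0.000121
δv/v = √(0.0101) = 0.101
v = 7.78 m/s, so δv = 0.101 × 7.78 = 0.783 m/s.

0.783 m/s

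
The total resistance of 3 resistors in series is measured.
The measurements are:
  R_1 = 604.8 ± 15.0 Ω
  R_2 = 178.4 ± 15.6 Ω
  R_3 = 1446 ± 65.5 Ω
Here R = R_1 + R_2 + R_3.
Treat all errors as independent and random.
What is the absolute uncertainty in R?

Each term contributes (cᵢ δxᵢ)² to (δR)²:
  (δR_1)² = 225;  (δR_2)² = 243;  (δR_3)² = 4290
δR = √(4760) = 69.0 Ω

69.0 Ω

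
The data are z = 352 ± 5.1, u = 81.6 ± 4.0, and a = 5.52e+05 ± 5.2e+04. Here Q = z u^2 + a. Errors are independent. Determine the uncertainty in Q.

Let p = z·u^2 = 2.34e+06. δp/p = √((1·δz/z)² + (2·δu/u)²) = √(0.000210 + 0.00961) = 0.0991, so δp = 2.32e+05.
Q = p + a: δQ = √(δp² + δa²) = √(5.4e+10 + 2.7e+09) = 2.38e+05

2.38e+05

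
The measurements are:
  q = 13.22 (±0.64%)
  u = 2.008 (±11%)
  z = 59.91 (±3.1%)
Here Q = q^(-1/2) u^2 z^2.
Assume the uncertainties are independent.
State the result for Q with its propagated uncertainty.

For a monomial Q ∝ q^(-1/2), u^2, z^2, fractional errors add in quadrature:
  (−½·δq/q)² = (-0.5×0.00640)² = 1.02e-05;  (2·δu/u)² = (2×0.110)² = 0.0484;  (2·δz/z)² = (2×0.0310)² = 0.00384
δQ/Q = √(0.0523) = 0.229
Q = 3980, so δQ = 0.229 × 3980 = 910.

3980 ± 910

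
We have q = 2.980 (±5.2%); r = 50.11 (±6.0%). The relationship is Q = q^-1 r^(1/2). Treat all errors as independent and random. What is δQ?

0.143

Q is a product of powers, so relative uncertainties combine in quadrature:
  (-1·δq/q)² = (-1×0.0520)² = 0.00270;  (½·δr/r)² = (0.5×0.0600)² = 0.000900
δQ/Q = √(0.00360) = 0.0600
Q = 2.375, so δQ = 0.0600 × 2.375 = 0.143.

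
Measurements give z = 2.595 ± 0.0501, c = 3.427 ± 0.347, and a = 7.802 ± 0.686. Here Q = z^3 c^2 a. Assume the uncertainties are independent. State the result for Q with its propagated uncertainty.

1601 ± 365

Q is a product of powers, so relative uncertainties combine in quadrature:
  (3·δz/z)² = (3×0.0193)² = 0.00335;  (2·δc/c)² = (2×0.101)² = 0.0410;  (1·δa/a)² = (1×0.0879)² = 0.00773
δQ/Q = √(0.0521) = 0.228
Q = 1601, so δQ = 0.228 × 1601 = 365.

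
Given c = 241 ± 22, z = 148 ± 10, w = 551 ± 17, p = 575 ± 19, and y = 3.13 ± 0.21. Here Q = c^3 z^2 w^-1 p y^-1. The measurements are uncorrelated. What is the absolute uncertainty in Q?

3.23e+10

Relative error in a monomial: (δQ/Q)² = Σ (nᵢ · δxᵢ/xᵢ)².
  (3·δc/c)² = (3×0.0913)² = 0.0750;  (2·δz/z)² = (2×0.0676)² = 0.0183;  (-1·δw/w)² = (-1×0.0309)² = 0.000952;  (1·δp/p)² = (1×0.0330)² = 0.00109;  (-1·δy/y)² = (-1×0.0671)² = 0.00450
δQ/Q = √(0.0998) = 0.316
Q = 1.02e+11, so δQ = 0.316 × 1.02e+11 = 3.23e+10.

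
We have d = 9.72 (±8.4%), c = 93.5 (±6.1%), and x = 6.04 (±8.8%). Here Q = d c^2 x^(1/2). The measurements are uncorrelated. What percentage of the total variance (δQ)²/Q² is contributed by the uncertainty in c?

(δQ/Q)² = (1·δd/d)² + (2·δc/c)² + (½·δx/x)²
  d term: (1×0.0840)² = 0.00706
  c term: (2×0.0610)² = 0.0149
  x term: (0.5×0.0880)² = 0.00194
Total = 0.0239. Share from c = 0.0149/0.0239 = 0.623.

62.3%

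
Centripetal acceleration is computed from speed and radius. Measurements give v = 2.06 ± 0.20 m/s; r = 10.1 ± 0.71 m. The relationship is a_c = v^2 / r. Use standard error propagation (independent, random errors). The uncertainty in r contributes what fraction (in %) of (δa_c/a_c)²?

11.6%

(δa_c/a_c)² = (2·δv/v)² + (-1·δr/r)²
  v term: (2×0.0971)² = 0.0377
  r term: (-1×0.0703)² = 0.00494
Total = 0.0426. Share from r = 0.00494/0.0426 = 0.116.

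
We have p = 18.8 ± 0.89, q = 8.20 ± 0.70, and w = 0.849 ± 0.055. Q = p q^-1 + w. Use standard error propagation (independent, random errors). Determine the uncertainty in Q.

Let h = p·q^-1 = 2.29. δh/h = √((1·δp/p)² + (-1·δq/q)²) = √(0.00224 + 0.00729) = 0.0976, so δh = 0.224.
Q = h + w: δQ = √(δh² + δw²) = √(0.0501 + 0.00302) = 0.230

0.230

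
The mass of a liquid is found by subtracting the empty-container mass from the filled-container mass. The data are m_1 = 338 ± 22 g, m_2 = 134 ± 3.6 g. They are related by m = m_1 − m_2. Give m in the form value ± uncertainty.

For a sum/difference, combine absolute errors in quadrature:
  (δm_1)² = 484;  (δm_2)² = 13.0
δm = √(497) = 22.3 g
m = 204 g.

204 ± 22.3 g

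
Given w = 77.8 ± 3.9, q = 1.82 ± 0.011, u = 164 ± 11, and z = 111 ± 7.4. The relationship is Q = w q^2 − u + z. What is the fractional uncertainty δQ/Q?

Let p = w·q^2 = 258. δp/p = √((1·δw/w)² + (2·δq/q)²) = √(0.00251 + 0.000146) = 0.0516, so δp = 13.3.
Q = p − u + z: δQ = √(δp² + δu² + δz²) = √(177 + 121 + 54.8) = 18.8
Q = 205, so δQ/Q = 18.8/205 = 0.0917.

0.0917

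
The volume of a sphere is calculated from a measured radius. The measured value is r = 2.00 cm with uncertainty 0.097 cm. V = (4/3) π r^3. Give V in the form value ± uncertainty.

Products/powers → add relative errors in quadrature, weighted by exponent:
  (3·δr/r)² = (3×0.0485)² = 0.0212
δV/V = √(0.0212) = 0.146
V = 33.5 cm^3, so δV = 0.146 × 33.5 = 4.88 cm^3.

33.5 ± 4.88 cm^3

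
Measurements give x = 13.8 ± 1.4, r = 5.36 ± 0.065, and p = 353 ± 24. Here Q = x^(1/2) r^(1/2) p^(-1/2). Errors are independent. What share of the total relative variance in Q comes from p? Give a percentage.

30.7%

(δQ/Q)² = (½·δx/x)² + (½·δr/r)² + (−½·δp/p)²
  x term: (0.5×0.101)² = 0.00257
  r term: (0.5×0.0121)² = 3.68e-05
  p term: (-0.5×0.0680)² = 0.00116
Total = 0.00377. Share from p = 0.00116/0.00377 = 0.307.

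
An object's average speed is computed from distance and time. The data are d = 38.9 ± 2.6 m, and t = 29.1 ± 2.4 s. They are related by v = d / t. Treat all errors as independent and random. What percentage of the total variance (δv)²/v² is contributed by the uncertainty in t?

(δv/v)² = (1·δd/d)² + (-1·δt/t)²
  d term: (1×0.0668)² = 0.00447
  t term: (-1×0.0825)² = 0.00680
Total = 0.0113. Share from t = 0.00680/0.0113 = 0.604.

60.4%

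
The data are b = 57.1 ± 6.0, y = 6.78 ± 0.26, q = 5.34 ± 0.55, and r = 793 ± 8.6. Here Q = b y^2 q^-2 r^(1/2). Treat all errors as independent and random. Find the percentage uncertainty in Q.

24.4%

Since Q is a product/quotient, work with relative uncertainties:
  (1·δb/b)² = (1×0.105)² = 0.0110;  (2·δy/y)² = (2×0.0383)² = 0.00588;  (-2·δq/q)² = (-2×0.103)² = 0.0424;  (½·δr/r)² = (0.5×0.0108)² = 2.94e-05
δQ/Q = √(0.0594) = 0.244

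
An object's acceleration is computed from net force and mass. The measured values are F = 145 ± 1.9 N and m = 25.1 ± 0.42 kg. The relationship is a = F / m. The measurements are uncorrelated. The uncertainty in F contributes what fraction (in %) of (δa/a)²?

38.0%

(δa/a)² = (1·δF/F)² + (-1·δm/m)²
  F term: (1×0.0131)² = 0.000172
  m term: (-1×0.0167)² = 0.000280
Total = 0.000452. Share from F = 0.000172/0.000452 = 0.380.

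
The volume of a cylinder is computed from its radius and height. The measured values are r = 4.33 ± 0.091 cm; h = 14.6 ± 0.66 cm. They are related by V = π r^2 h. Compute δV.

Relative error in a monomial: (δV/V)² = Σ (nᵢ · δxᵢ/xᵢ)².
  (2·δr/r)² = (2×0.0210)² = 0.00177;  (1·δh/h)² = (1×0.0452)² = 0.00204
δV/V = √(0.00381) = 0.0617
V = 860 cm^3, so δV = 0.0617 × 860 = 53.1 cm^3.

53.1 cm^3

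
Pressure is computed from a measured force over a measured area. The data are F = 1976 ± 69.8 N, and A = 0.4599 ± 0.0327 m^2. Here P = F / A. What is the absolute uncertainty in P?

For a monomial P ∝ F, A^-1, fractional errors add in quadrature:
  (1·δF/F)² = (1×0.0353)² = 0.00125;  (-1·δA/A)² = (-1×0.0711)² = 0.00506
δP/P = √(0.00630) = 0.0794
P = 4297 Pa, so δP = 0.0794 × 4297 = 341 Pa.

341 Pa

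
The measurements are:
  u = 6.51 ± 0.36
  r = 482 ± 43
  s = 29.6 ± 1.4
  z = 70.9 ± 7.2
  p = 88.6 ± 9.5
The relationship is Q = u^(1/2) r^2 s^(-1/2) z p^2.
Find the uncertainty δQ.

1.81e+10

Each factor contributes (exponent × relative error)² to (δQ/Q)²:
  (½·δu/u)² = (0.5×0.0553)² = 0.000765;  (2·δr/r)² = (2×0.0892)² = 0.0318;  (−½·δs/s)² = (-0.5×0.0473)² = 0.000559;  (1·δz/z)² = (1×0.102)² = 0.0103;  (2·δp/p)² = (2×0.107)² = 0.0460
δQ/Q = √(0.0895) = 0.299
Q = 6.06e+10, so δQ = 0.299 × 6.06e+10 = 1.81e+10.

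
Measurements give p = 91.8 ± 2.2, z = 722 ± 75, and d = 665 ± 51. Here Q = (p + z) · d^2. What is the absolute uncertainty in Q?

Let u = p + z = 814. δu = √(δp² + δz²) = √(4.84 + 5620) = 75.0, so δu/u = 0.0922.
Q is then a monomial in u, d:
δQ/Q = √((δu/u)² + (2·δd/d)²) = √(0.00850 + 0.0235) = 0.179
Q = 3.6e+08, so δQ = 0.179 × 3.6e+08 = 6.44e+07.

6.44e+07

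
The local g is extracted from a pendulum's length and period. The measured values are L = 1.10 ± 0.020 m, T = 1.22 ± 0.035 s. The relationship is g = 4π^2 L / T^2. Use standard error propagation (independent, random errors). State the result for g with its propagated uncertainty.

29.2 ± 1.76 m/s^2

Since g is a product/quotient, work with relative uncertainties:
  (1·δL/L)² = (1×0.0182)² = 0.000331;  (-2·δT/T)² = (-2×0.0287)² = 0.00329
δg/g = √(0.00362) = 0.0602
g = 29.2 m/s^2, so δg = 0.0602 × 29.2 = 1.76 m/s^2.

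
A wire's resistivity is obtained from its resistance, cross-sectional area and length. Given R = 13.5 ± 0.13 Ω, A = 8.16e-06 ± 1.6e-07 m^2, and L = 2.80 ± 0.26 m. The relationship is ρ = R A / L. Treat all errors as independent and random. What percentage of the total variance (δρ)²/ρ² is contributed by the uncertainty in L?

94.8%

(δρ/ρ)² = (1·δR/R)² + (1·δA/A)² + (-1·δL/L)²
  R term: (1×0.00963)² = 9.27e-05
  A term: (1×0.0196)² = 0.000384
  L term: (-1×0.0929)² = 0.00862
Total = 0.00910. Share from L = 0.00862/0.00910 = 0.948.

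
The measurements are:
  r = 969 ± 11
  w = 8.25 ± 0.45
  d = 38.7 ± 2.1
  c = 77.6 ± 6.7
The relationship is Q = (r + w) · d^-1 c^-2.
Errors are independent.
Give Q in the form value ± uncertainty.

0.00419 ± 0.000761

Let u = r + w = 977. δu = √(δr² + δw²) = √(121 + 0.203) = 11.0, so δu/u = 0.0113.
Q is then a monomial in u, d, c:
δQ/Q = √((δu/u)² + (-1·δd/d)² + (-2·δc/c)²) = √(0.000127 + 0.00294 + 0.0298) = 0.181
Q = 0.00419, so δQ = 0.181 × 0.00419 = 0.000761.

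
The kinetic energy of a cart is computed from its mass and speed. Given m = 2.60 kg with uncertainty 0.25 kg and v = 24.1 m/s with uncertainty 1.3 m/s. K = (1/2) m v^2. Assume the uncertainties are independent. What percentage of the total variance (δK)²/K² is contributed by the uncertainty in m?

(δK/K)² = (1·δm/m)² + (2·δv/v)²
  m term: (1×0.0962)² = 0.00925
  v term: (2×0.0539)² = 0.0116
Total = 0.0209. Share from m = 0.00925/0.0209 = 0.443.

44.3%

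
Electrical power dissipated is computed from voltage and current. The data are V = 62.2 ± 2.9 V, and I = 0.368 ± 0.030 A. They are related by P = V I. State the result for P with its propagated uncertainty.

Relative error in a monomial: (δP/P)² = Σ (nᵢ · δxᵢ/xᵢ)².
  (1·δV/V)² = (1×0.0466)² = 0.00217;  (1·δI/I)² = (1×0.0815)² = 0.00665
δP/P = √(0.00882) = 0.0939
P = 22.9 W, so δP = 0.0939 × 22.9 = 2.15 W.

22.9 ± 2.15 W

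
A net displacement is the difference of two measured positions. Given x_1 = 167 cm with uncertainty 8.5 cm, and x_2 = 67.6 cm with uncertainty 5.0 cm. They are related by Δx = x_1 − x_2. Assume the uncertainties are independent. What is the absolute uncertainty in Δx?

Absolute uncertainties add in quadrature for a linear combination:
  (δx_1)² = 72.2;  (δx_2)² = 25.0
δΔx = √(97.2) = 9.86 cm

9.86 cm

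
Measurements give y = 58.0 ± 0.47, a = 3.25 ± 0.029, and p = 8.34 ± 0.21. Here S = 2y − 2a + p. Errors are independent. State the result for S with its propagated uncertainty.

For a sum/difference, combine absolute errors in quadrature:
  (2·δy)² = 0.884;  (2·δa)² = 0.00336;  (δp)² = 0.0441
δS = √(0.931) = 0.965
S = 118.

118 ± 0.965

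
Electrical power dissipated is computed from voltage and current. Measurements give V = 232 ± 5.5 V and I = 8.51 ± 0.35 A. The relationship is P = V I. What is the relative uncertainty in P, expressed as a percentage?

P is a product of powers, so relative uncertainties combine in quadrature:
  (1·δV/V)² = (1×0.0237)² = 0.000562;  (1·δI/I)² = (1×0.0411)² = 0.00169
δP/P = √(0.00225) = 0.0475

4.75%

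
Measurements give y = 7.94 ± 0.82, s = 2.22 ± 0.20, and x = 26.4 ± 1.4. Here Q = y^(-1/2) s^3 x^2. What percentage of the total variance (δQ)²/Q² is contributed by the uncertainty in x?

(δQ/Q)² = (−½·δy/y)² + (3·δs/s)² + (2·δx/x)²
  y term: (-0.5×0.103)² = 0.00267
  s term: (3×0.0901)² = 0.0730
  x term: (2×0.0530)² = 0.0112
Total = 0.0870. Share from x = 0.0112/0.0870 = 0.129.

12.9%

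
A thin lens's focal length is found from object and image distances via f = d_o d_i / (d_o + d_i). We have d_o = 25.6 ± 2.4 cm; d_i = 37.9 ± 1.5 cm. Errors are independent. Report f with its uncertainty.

15.3 ± 0.889 cm

∂f/∂d_o = (d_i/(d_o+d_i))² = 0.356;  ∂f/∂d_i = (d_o/(d_o+d_i))² = 0.163
δf = √((∂f/∂d_o · δd_o)² + (∂f/∂d_i · δd_i)²) = √(0.731 + 0.0594) = 0.889 cm
f = 15.3 cm.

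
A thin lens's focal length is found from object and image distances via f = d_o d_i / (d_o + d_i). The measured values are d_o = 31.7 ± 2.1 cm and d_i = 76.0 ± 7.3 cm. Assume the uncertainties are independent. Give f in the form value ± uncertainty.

22.4 ± 1.22 cm

∂f/∂d_o = (d_i/(d_o+d_i))² = 0.498;  ∂f/∂d_i = (d_o/(d_o+d_i))² = 0.0866
δf = √((∂f/∂d_o · δd_o)² + (∂f/∂d_i · δd_i)²) = √(1.09 + 0.400) = 1.22 cm
f = 22.4 cm.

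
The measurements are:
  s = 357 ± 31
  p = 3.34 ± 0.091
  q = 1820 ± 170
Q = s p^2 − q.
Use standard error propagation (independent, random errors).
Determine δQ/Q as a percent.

Let w = s·p^2 = 3980. δw/w = √((1·δs/s)² + (2·δp/p)²) = √(0.00754 + 0.00297) = 0.103, so δw = 408.
Q = w − q: δQ = √(δw² + δq²) = √(1.67e+05 + 28900) = 442
Q = 2160, so δQ/Q = 442/2160 = 0.205.

20.5%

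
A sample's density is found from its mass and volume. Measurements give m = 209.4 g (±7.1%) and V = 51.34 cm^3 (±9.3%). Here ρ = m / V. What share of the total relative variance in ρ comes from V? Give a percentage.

63.2%

(δρ/ρ)² = (1·δm/m)² + (-1·δV/V)²
  m term: (1×0.0710)² = 0.00504
  V term: (-1×0.0930)² = 0.00865
Total = 0.0137. Share from V = 0.00865/0.0137 = 0.632.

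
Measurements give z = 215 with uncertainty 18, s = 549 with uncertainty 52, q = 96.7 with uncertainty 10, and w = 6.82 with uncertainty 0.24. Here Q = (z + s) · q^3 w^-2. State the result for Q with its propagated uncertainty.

(1.49 ± 0.484) × 10^7

Let u = z + s = 764. δu = √(δz² + δs²) = √(324 + 2700) = 55.0, so δu/u = 0.0720.
Q is then a monomial in u, q, w:
δQ/Q = √((δu/u)² + (3·δq/q)² + (-2·δw/w)²) = √(0.00519 + 0.0962 + 0.00495) = 0.326
Q = 1.49e+07, so δQ = 0.326 × 1.49e+07 = 4.84e+06.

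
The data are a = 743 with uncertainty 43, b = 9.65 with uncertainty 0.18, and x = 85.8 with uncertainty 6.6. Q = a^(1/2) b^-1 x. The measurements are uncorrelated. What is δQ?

Since Q is a product/quotient, work with relative uncertainties:
  (½·δa/a)² = (0.5×0.0579)² = 0.000837;  (-1·δb/b)² = (-1×0.0187)² = 0.000348;  (1·δx/x)² = (1×0.0769)² = 0.00592
δQ/Q = √(0.00710) = 0.0843
Q = 242, so δQ = 0.0843 × 242 = 20.4.

20.4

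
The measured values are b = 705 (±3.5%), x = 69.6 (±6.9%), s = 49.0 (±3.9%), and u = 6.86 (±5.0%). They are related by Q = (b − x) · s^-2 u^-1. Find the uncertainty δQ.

0.00389

Let w = b − x = 635. δw = √(δb² + δx²) = √(609 + 23.1) = 25.1, so δw/w = 0.0396.
Q is then a monomial in w, s, u:
δQ/Q = √((δw/w)² + (-2·δs/s)² + (-1·δu/u)²) = √(0.00157 + 0.00608 + 0.00250) = 0.101
Q = 0.0386, so δQ = 0.101 × 0.0386 = 0.00389.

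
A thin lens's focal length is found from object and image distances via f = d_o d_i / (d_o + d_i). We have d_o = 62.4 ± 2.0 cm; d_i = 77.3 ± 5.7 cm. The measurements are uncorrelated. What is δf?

∂f/∂d_o = (d_i/(d_o+d_i))² = 0.306;  ∂f/∂d_i = (d_o/(d_o+d_i))² = 0.200
δf = √((∂f/∂d_o · δd_o)² + (∂f/∂d_i · δd_i)²) = √(0.375 + 1.29) = 1.29 cm

1.29 cm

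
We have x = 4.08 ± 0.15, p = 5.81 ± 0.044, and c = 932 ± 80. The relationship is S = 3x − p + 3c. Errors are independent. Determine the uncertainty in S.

Absolute uncertainties add in quadrature for a linear combination:
  (3·δx)² = 0.202;  (δp)² = 0.00194;  (3·δc)² = 57600
δS = √(57600) = 240

240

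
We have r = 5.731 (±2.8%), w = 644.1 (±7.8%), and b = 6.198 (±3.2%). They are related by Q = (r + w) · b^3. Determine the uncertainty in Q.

Let u = r + w = 649.8. δu = √(δr² + δw²) = √(0.0257 + 2520) = 50.2, so δu/u = 0.0773.
Q is then a monomial in u, b:
δQ/Q = √((δu/u)² + (3·δb/b)²) = √(0.00598 + 0.00922) = 0.123
Q = 154700, so δQ = 0.123 × 154700 = 19100.

19100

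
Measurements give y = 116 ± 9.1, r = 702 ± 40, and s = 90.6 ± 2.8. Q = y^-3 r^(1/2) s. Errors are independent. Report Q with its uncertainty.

0.00154 ± 0.000368

For a monomial Q ∝ y^-3, r^(1/2), s, fractional errors add in quadrature:
  (-3·δy/y)² = (-3×0.0784)² = 0.0554;  (½·δr/r)² = (0.5×0.0570)² = 0.000812;  (1·δs/s)² = (1×0.0309)² = 0.000955
δQ/Q = √(0.0572) = 0.239
Q = 0.00154, so δQ = 0.239 × 0.00154 = 0.000368.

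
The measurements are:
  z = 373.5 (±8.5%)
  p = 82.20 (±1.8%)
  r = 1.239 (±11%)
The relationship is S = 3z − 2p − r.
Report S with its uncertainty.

Each term contributes (cᵢ δxᵢ)² to (δS)²:
  (3·δz)² = 9070;  (2·δp)² = 8.76;  (δr)² = 0.0186
δS = √(9080) = 95.3
S = 954.9.

954.9 ± 95.3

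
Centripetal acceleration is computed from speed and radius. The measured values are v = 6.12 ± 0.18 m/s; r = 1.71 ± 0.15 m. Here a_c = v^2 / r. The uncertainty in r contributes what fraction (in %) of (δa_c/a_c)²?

(δa_c/a_c)² = (2·δv/v)² + (-1·δr/r)²
  v term: (2×0.0294)² = 0.00346
  r term: (-1×0.0877)² = 0.00769
Total = 0.0112. Share from r = 0.00769/0.0112 = 0.690.

69.0%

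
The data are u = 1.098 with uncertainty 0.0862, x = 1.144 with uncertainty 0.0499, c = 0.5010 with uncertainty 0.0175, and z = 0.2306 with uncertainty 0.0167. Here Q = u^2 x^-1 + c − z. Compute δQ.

Let p = u^2·x^-1 = 1.054. δp/p = √((2·δu/u)² + (-1·δx/x)²) = √(0.0247 + 0.00190) = 0.163, so δp = 0.172.
Q = p + c − z: δQ = √(δp² + δc² + δz²) = √(0.0295 + 0.000306 + 0.000279) = 0.173

0.173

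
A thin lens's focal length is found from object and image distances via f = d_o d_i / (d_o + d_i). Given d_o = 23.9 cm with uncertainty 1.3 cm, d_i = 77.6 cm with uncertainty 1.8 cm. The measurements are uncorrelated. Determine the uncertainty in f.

∂f/∂d_o = (d_i/(d_o+d_i))² = 0.585;  ∂f/∂d_i = (d_o/(d_o+d_i))² = 0.0554
δf = √((∂f/∂d_o · δd_o)² + (∂f/∂d_i · δd_i)²) = √(0.577 + 0.00996) = 0.766 cm

0.766 cm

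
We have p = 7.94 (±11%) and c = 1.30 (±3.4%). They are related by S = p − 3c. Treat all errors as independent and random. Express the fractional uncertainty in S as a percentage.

21.9%

Each term contributes (cᵢ δxᵢ)² to (δS)²:
  (δp)² = 0.763;  (3·δc)² = 0.0176
δS = √(0.780) = 0.883
S = 4.04, so δS/S = 0.883/4.04 = 0.219.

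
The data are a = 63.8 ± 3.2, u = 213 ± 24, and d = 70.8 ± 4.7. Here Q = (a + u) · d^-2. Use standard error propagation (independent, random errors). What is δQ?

0.00878

Let w = a + u = 277. δw = √(δa² + δu²) = √(10.2 + 576) = 24.2, so δw/w = 0.0875.
Q is then a monomial in w, d:
δQ/Q = √((δw/w)² + (-2·δd/d)²) = √(0.00765 + 0.0176) = 0.159
Q = 0.0552, so δQ = 0.159 × 0.0552 = 0.00878.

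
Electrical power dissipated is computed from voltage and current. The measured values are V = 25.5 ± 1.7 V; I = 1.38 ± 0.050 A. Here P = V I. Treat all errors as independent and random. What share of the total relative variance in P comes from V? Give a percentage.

77.2%

(δP/P)² = (1·δV/V)² + (1·δI/I)²
  V term: (1×0.0667)² = 0.00444
  I term: (1×0.0362)² = 0.00131
Total = 0.00576. Share from V = 0.00444/0.00576 = 0.772.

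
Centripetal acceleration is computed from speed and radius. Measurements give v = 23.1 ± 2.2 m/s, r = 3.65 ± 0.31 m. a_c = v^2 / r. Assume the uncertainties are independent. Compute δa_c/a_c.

0.209

a_c is a product of powers, so relative uncertainties combine in quadrature:
  (2·δv/v)² = (2×0.0952)² = 0.0363;  (-1·δr/r)² = (-1×0.0849)² = 0.00721
δa_c/a_c = √(0.0435) = 0.209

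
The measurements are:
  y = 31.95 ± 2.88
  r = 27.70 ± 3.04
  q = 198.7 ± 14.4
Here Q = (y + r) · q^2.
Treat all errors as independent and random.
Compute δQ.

3.79e+05

Let u = y + r = 59.65. δu = √(δy² + δr²) = √(8.29 + 9.24) = 4.19, so δu/u = 0.0702.
Q is then a monomial in u, q:
δQ/Q = √((δu/u)² + (2·δq/q)²) = √(0.00493 + 0.0210) = 0.161
Q = 2.355e+06, so δQ = 0.161 × 2.355e+06 = 3.79e+05.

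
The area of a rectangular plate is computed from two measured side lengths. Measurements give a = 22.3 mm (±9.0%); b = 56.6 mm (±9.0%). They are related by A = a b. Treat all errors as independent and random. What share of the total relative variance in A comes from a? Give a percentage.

50.0%

(δA/A)² = (1·δa/a)² + (1·δb/b)²
  a term: (1×0.0900)² = 0.00810
  b term: (1×0.0900)² = 0.00810
Total = 0.0162. Share from a = 0.00810/0.0162 = 0.500.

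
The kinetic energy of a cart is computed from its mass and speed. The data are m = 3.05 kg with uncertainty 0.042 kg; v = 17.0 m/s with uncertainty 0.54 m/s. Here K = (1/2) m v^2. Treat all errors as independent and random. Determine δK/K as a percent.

For a monomial K ∝ m, v^2, fractional errors add in quadrature:
  (1·δm/m)² = (1×0.0138)² = 0.000190;  (2·δv/v)² = (2×0.0318)² = 0.00404
δK/K = √(0.00423) = 0.0650

6.50%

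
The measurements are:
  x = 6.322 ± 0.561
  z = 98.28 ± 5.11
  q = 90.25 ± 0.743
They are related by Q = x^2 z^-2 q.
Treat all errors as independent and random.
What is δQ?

0.0769

Products/powers → add relative errors in quadrature, weighted by exponent:
  (2·δx/x)² = (2×0.0887)² = 0.0315;  (-2·δz/z)² = (-2×0.0520)² = 0.0108;  (1·δq/q)² = (1×0.00823)² = 6.78e-05
δQ/Q = √(0.0424) = 0.206
Q = 0.3734, so δQ = 0.206 × 0.3734 = 0.0769.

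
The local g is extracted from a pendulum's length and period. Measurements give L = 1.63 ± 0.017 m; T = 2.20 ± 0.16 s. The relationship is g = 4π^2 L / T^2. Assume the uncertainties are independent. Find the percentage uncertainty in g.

Relative error in a monomial: (δg/g)² = Σ (nᵢ · δxᵢ/xᵢ)².
  (1·δL/L)² = (1×0.0104)² = 0.000109;  (-2·δT/T)² = (-2×0.0727)² = 0.0212
δg/g = √(0.0213) = 0.146

14.6%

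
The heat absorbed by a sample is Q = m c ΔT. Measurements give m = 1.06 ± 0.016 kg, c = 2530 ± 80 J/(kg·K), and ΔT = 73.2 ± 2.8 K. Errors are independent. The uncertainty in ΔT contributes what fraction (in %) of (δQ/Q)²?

(δQ/Q)² = (1·δm/m)² + (1·δc/c)² + (1·δΔT/ΔT)²
  m term: (1×0.0151)² = 0.000228
  c term: (1×0.0316)² = 0.001000
  ΔT term: (1×0.0383)² = 0.00146
Total = 0.00269. Share from ΔT = 0.00146/0.00269 = 0.544.

54.4%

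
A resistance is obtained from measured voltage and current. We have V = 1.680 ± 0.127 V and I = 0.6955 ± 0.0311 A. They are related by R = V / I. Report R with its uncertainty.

2.416 ± 0.212 Ω

Relative error in a monomial: (δR/R)² = Σ (nᵢ · δxᵢ/xᵢ)².
  (1·δV/V)² = (1×0.0756)² = 0.00571;  (-1·δI/I)² = (-1×0.0447)² = 0.00200
δR/R = √(0.00771) = 0.0878
R = 2.416 Ω, so δR = 0.0878 × 2.416 = 0.212 Ω.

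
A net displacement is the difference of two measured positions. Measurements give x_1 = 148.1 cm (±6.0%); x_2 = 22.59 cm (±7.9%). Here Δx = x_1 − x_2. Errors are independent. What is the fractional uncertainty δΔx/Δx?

Δx is a linear combination, so absolute uncertainties add in quadrature:
  (δx_1)² = 79.0;  (δx_2)² = 3.18
δΔx = √(82.1) = 9.06 cm
Δx = 125.5 cm, so δΔx/Δx = 9.06/125.5 = 0.0722.

0.0722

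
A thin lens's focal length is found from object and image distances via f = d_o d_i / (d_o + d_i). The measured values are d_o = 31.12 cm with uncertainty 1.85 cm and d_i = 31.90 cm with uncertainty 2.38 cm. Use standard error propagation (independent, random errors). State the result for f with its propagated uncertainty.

∂f/∂d_o = (d_i/(d_o+d_i))² = 0.256;  ∂f/∂d_i = (d_o/(d_o+d_i))² = 0.244
δf = √((∂f/∂d_o · δd_o)² + (∂f/∂d_i · δd_i)²) = √(0.225 + 0.337) = 0.749 cm
f = 15.75 cm.

15.75 ± 0.749 cm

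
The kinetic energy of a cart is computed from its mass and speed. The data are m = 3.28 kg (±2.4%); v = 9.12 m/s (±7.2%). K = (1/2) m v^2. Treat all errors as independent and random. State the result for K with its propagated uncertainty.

136 ± 19.9 J

For a monomial K ∝ m, v^2, fractional errors add in quadrature:
  (1·δm/m)² = (1×0.0240)² = 0.000576;  (2·δv/v)² = (2×0.0720)² = 0.0207
δK/K = √(0.0213) = 0.146
K = 136 J, so δK = 0.146 × 136 = 19.9 J.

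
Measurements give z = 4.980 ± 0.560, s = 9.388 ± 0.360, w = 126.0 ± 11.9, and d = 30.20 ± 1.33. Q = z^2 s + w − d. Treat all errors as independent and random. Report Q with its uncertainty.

328.6 ± 54.5

Let p = z^2·s = 232.8. δp/p = √((2·δz/z)² + (1·δs/s)²) = √(0.0506 + 0.00147) = 0.228, so δp = 53.1.
Q = p + w − d: δQ = √(δp² + δw² + δd²) = √(2820 + 142 + 1.77) = 54.5
Q = 328.6.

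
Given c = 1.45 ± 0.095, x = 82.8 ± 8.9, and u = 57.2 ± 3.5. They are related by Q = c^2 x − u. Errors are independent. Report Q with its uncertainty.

Let p = c^2·x = 174. δp/p = √((2·δc/c)² + (1·δx/x)²) = √(0.0172 + 0.0116) = 0.169, so δp = 29.5.
Q = p − u: δQ = √(δp² + δu²) = √(871 + 12.2) = 29.7
Q = 117.

117 ± 29.7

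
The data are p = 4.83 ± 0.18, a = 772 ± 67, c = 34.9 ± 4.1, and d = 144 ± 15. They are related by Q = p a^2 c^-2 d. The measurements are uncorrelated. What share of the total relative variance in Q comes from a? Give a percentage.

(δQ/Q)² = (1·δp/p)² + (2·δa/a)² + (-2·δc/c)² + (1·δd/d)²
  p term: (1×0.0373)² = 0.00139
  a term: (2×0.0868)² = 0.0301
  c term: (-2×0.117)² = 0.0552
  d term: (1×0.104)² = 0.0109
Total = 0.0976. Share from a = 0.0301/0.0976 = 0.309.

30.9%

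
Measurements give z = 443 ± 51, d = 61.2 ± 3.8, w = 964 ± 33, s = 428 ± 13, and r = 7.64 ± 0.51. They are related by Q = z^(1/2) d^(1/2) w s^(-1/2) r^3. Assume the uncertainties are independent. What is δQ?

7.32e+05

Each factor contributes (exponent × relative error)² to (δQ/Q)²:
  (½·δz/z)² = (0.5×0.115)² = 0.00331;  (½·δd/d)² = (0.5×0.0621)² = 0.000964;  (1·δw/w)² = (1×0.0342)² = 0.00117;  (−½·δs/s)² = (-0.5×0.0304)² = 0.000231;  (3·δr/r)² = (3×0.0668)² = 0.0401
δQ/Q = √(0.0458) = 0.214
Q = 3.42e+06, so δQ = 0.214 × 3.42e+06 = 7.32e+05.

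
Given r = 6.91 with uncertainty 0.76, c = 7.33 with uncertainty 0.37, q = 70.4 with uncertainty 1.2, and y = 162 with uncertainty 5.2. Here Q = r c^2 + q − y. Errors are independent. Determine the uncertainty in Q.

55.7

Let p = r·c^2 = 371. δp/p = √((1·δr/r)² + (2·δc/c)²) = √(0.0121 + 0.0102) = 0.149, so δp = 55.4.
Q = p + q − y: δQ = √(δp² + δq² + δy²) = √(3070 + 1.44 + 27.0) = 55.7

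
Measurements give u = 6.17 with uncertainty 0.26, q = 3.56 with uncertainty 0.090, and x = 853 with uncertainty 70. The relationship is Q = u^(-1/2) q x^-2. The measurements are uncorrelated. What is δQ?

Since Q is a product/quotient, work with relative uncertainties:
  (−½·δu/u)² = (-0.5×0.0421)² = 0.000444;  (1·δq/q)² = (1×0.0253)² = 0.000639;  (-2·δx/x)² = (-2×0.0821)² = 0.0269
δQ/Q = √(0.0280) = 0.167
Q = 1.97e-06, so δQ = 0.167 × 1.97e-06 = 3.3e-07.

3.3e-07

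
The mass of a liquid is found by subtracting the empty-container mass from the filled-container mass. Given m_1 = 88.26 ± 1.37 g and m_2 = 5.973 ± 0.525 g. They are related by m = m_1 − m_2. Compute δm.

1.47 g

m is a linear combination, so absolute uncertainties add in quadrature:
  (δm_1)² = 1.88;  (δm_2)² = 0.276
δm = √(2.15) = 1.47 g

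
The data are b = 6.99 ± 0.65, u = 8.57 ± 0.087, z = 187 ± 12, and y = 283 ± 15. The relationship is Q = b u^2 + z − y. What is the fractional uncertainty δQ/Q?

Let p = b·u^2 = 513. δp/p = √((1·δb/b)² + (2·δu/u)²) = √(0.00865 + 0.000412) = 0.0952, so δp = 48.9.
Q = p + z − y: δQ = √(δp² + δz² + δy²) = √(2390 + 144 + 225) = 52.5
Q = 417, so δQ/Q = 52.5/417 = 0.126.

0.126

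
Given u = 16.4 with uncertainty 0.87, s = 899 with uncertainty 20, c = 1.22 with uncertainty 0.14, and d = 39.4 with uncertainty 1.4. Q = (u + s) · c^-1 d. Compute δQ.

3610

Let w = u + s = 915. δw = √(δu² + δs²) = √(0.757 + 400) = 20.0, so δw/w = 0.0219.
Q is then a monomial in w, c, d:
δQ/Q = √((δw/w)² + (-1·δc/c)² + (1·δd/d)²) = √(0.000478 + 0.0132 + 0.00126) = 0.122
Q = 29600, so δQ = 0.122 × 29600 = 3610.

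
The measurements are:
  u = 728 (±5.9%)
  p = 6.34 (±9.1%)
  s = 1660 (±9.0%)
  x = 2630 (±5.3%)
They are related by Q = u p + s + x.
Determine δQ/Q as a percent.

Let w = u·p = 4620. δw/w = √((1·δu/u)² + (1·δp/p)²) = √(0.00348 + 0.00828) = 0.108, so δw = 501.
Q = w + s + x: δQ = √(δw² + δs² + δx²) = √(2.51e+05 + 22300 + 19400) = 541
Q = 8910, so δQ/Q = 541/8910 = 0.0607.

6.07%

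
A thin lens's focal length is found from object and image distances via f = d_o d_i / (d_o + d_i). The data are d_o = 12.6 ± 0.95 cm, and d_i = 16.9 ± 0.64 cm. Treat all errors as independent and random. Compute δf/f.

∂f/∂d_o = (d_i/(d_o+d_i))² = 0.328;  ∂f/∂d_i = (d_o/(d_o+d_i))² = 0.182
δf = √((∂f/∂d_o · δd_o)² + (∂f/∂d_i · δd_i)²) = √(0.0972 + 0.0136) = 0.333 cm
f = 7.22 cm, so δf/f = 0.333/7.22 = 0.0461.

0.0461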